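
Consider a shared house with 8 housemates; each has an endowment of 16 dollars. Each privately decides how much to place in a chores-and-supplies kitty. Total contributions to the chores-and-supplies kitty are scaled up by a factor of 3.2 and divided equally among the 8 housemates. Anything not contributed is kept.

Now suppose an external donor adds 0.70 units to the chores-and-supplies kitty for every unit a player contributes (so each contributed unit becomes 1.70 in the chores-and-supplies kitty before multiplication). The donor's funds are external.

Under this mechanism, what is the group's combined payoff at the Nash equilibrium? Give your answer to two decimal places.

The effective private return is 3.2 × 1.70 / 8 = 0.6800, which is still under 1, so the mechanism doesn't change anyone's dominant strategy: zero contribution.
At the Nash equilibrium no one contributes; group total payoff = 8 × 16 = 128.

128.00 dollars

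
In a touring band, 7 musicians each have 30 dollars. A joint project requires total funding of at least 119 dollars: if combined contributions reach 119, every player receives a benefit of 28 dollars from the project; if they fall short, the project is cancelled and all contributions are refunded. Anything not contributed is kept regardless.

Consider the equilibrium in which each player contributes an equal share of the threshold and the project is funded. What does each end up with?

Equal share of the threshold: 119/7 = 17.
At this profile no one gains by cutting their contribution: any cut drops the total below 119, the project is cancelled, contributions are refunded, and the deviator ends with 30, which is less than 30 − 17 + 28 = 41. Contributing more than 17 just wastes the excess. So contributing exactly 17 is a best response.
Each player's payoff: 30 − 17 + 28 = 41.

41 dollars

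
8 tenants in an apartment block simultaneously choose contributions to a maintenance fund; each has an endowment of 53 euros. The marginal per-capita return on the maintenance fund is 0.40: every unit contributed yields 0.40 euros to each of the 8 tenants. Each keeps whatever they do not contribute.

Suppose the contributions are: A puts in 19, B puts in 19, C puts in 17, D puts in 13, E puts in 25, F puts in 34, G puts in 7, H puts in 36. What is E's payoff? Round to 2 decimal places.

Total contributed: 19 + 19 + 17 + 13 + 25 + 34 + 7 + 36 = 170.
Each receives 0.40 × 170 = 68.00 from the maintenance fund.
E keeps 53 − 25 = 28, so E's payoff is 28 + 68.00 = 96.00.

96.00 euros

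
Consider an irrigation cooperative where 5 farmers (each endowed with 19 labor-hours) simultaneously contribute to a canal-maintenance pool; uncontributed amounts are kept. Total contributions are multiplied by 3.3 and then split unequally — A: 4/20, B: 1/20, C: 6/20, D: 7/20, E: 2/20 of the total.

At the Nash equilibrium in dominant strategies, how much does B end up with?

A player with share s gets back 3.3·s per unit contributed, so full contribution is dominant for anyone with s > 1/3.3 = 0.3030 and zero contribution is dominant for anyone below.
D alone (share 7/20) is above the threshold, contributing 19; the remaining 4 contribute 0. Total contributed: 19.
B keeps 19 and receives 3.3 × 19 × 1/20 = 3.14 from the canal-maintenance pool, for a payoff of 22.14.

22.14 labor-hours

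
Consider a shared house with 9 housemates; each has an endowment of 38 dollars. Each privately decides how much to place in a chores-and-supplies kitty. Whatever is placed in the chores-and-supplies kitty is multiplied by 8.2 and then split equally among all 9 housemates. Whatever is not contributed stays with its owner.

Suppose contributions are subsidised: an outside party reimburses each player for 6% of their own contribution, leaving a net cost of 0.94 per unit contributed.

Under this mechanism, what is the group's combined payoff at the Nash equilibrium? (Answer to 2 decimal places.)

342.00 dollars

With the mechanism, a contributed unit returns (8.2/9) / 0.94 = 0.9693 per unit of net cost — still below 1 — so contributing 0 remains dominant for every player.
At the Nash equilibrium no one contributes; group total payoff = 9 × 38 = 342.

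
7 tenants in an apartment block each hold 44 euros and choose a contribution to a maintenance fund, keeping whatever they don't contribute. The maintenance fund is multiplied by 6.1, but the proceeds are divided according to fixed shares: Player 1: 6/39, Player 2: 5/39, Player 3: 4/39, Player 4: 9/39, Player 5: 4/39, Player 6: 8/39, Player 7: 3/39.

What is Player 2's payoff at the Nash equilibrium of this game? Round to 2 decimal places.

For player j, contributing a unit is worthwhile iff 6.1 × (j's share) ≥ 1, i.e. iff j's share is at least 0.1639.
The shares above 0.1639 belong to Player 4 and Player 6, contributing 44 each; the remaining 5 contribute 0. Total contributed: 88.
Player 2 keeps 44 and receives 6.1 × 88 × 5/39 = 68.82 from the maintenance fund, for a payoff of 112.82.

112.82 euros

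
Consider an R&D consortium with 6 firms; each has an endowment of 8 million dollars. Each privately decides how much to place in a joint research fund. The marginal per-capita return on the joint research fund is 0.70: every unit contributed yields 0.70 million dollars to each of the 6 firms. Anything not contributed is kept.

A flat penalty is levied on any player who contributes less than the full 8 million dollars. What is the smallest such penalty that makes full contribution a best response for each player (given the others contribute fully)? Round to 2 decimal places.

Given the others contribute fully, the best deviation is to contribute 0 (any partial contribution still incurs the fine and gives up units whose private return 0.70 is below 1).
Deviating from 8 to 0 saves 8 million dollars but forfeits the deviator's share of the drop in the joint research fund: 0.70 × 8 = 5.60.
So the deviation gain is 8 − 5.60 = 2.40, and the fine must be at least 2.40 million dollars to wipe it out.

2.40 million dollars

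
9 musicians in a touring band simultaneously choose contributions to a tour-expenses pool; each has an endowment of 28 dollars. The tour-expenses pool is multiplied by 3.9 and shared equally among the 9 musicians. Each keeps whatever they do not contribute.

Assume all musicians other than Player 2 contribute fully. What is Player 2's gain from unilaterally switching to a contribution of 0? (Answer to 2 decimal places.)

Switching from a contribution of 28 to 0 lets Player 2 keep an extra 28 dollars, but lowers the tour-expenses pool by 28, which costs Player 2 their own share of that drop: 3.9/9 × 28 = 12.13.
Net gain = 28 − 12.13 = 15.87. The private return per contributed unit (0.4333) is below 1, so free-riding is indeed the best response regardless of what the others do.

15.87 dollars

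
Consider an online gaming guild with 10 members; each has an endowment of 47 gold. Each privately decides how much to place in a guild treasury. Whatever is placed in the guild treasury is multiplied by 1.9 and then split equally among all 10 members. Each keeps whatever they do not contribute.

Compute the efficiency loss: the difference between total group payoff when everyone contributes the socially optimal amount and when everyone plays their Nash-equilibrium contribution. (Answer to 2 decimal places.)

423.00 gold

Each contributed unit returns 1.9/10 = 0.1900 to its contributor — below 1 — so contributing 0 is dominant for every player. At the Nash equilibrium everyone keeps their 47, and the group total is 10 × 47 = 470.
Each contributed unit returns 1.900 to the group as a whole (0.1900 to each of 10 players), which exceeds 1, so the social optimum is full contribution: group total = 1.900 × 470 = 893.00.
Efficiency loss = 893.00 − 470 = 423.00.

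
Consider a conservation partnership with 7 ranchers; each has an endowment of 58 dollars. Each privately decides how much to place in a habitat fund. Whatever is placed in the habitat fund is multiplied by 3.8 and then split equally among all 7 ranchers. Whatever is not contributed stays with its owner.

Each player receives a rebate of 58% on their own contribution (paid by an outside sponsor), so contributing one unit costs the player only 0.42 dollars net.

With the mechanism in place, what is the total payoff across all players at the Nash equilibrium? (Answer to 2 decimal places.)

Under the mechanism each unit contributed yields (3.8/7) / 0.42 = 1.2925 back to its contributor per unit of net cost, which exceeds 1, making full contribution the dominant choice for everyone.
At the Nash equilibrium everyone contributes 58. Group total payoff = 7 × (58 × 0.58 + 3.8 × 58) = 1778.28.

1778.28 dollars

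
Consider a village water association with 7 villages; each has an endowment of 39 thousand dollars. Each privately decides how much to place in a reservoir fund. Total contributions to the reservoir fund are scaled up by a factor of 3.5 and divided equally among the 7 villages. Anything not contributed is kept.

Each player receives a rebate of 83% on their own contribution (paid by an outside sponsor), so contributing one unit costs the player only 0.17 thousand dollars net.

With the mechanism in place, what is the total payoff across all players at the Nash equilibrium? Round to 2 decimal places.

With the mechanism, a contributed unit returns (3.5/7) / 0.17 = 2.9412 per unit of net cost to the contributor — now above 1 — so contributing fully is weakly dominant for every player.
At the Nash equilibrium everyone contributes 39. Group total payoff = 7 × (39 × 0.83 + 3.5 × 39) = 1182.09.

1182.09 thousand dollars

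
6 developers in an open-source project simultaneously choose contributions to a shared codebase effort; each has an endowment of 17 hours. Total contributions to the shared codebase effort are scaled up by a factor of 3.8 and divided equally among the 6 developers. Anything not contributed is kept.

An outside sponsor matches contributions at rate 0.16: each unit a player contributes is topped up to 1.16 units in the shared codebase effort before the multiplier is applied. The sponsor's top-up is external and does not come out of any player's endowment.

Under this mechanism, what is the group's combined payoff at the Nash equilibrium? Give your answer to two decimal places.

The effective private return is 3.8 × 1.16 / 6 = 0.7347, which is still under 1, so the mechanism doesn't change anyone's dominant strategy: zero contribution.
Everyone keeps their endowment and the group total is 6 × 17 = 102.

102.00 hours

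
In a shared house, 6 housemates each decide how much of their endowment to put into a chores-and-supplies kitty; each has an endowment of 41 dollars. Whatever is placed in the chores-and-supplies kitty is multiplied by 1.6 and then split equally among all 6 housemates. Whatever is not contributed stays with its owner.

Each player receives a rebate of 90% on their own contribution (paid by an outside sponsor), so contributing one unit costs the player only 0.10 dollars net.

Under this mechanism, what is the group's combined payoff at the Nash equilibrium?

615.00 dollars

Under the mechanism each unit contributed yields (1.6/6) / 0.10 = 2.6667 back to its contributor per unit of net cost, which exceeds 1, making full contribution the dominant choice for everyone.
At the Nash equilibrium everyone contributes 41. Group total payoff = 6 × (41 × 0.90 + 1.6 × 41) = 615.00.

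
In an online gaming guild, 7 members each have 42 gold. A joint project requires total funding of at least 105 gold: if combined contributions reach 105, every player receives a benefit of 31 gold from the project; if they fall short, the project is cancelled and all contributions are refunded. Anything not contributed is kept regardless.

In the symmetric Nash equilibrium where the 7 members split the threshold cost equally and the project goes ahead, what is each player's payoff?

Equal share of the threshold: 105/7 = 15.
At this profile no one gains by cutting their contribution: any cut drops the total below 105, the project is cancelled, contributions are refunded, and the deviator ends with 42, which is less than 42 − 15 + 31 = 58. Contributing more than 15 just wastes the excess. So contributing exactly 15 is a best response.
Each player's payoff: 42 − 15 + 31 = 58.

58 gold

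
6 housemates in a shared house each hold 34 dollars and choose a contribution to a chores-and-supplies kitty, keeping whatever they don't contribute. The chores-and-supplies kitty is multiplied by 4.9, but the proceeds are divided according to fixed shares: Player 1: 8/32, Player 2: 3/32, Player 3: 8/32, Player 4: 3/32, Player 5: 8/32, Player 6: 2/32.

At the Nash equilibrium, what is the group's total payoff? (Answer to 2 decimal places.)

A player with share s gets back 4.9·s per unit contributed, so full contribution is dominant for anyone with s > 1/4.9 = 0.2041 and zero contribution is dominant for anyone below.
The shares above 0.2041 belong to Player 1, Player 3 and Player 5, contributing 34 each; the remaining 3 contribute 0. Total contributed: 102.
The chores-and-supplies kitty pays out 4.9 × 102 = 499.80 in total (split across the unequal shares, but the aggregate is all that matters for the group sum).
The 3 free-riders keep 34 each, adding 102. Group total = 102 + 499.80 = 601.80.

601.80 dollars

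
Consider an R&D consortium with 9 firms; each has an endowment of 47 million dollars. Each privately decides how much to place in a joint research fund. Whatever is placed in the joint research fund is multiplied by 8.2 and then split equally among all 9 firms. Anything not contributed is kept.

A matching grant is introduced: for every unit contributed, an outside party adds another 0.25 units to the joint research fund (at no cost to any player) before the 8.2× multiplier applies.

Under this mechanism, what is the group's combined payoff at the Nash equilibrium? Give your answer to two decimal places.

4335.75 million dollars

With the mechanism, a contributed unit returns 8.2 × 1.25 / 9 = 1.1389 per unit of net cost to the contributor — now above 1 — so contributing fully is weakly dominant for every player.
So the Nash equilibrium is full contribution by all 9; the group earns 8.2 × 1.25 × 423 = 4335.75.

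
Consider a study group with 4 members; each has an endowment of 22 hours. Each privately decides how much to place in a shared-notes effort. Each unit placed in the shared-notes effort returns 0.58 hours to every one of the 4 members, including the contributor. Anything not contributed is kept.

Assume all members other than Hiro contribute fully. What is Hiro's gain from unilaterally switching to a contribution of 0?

9.24 hours

Switching from a contribution of 22 to 0 lets Hiro keep an extra 22 hours, but lowers the shared-notes effort by 22, which costs Hiro their own share of that drop: 0.58 × 22 = 12.76.
Net gain = 22 − 12.76 = 9.24. The private return per contributed unit (0.58) is below 1, so free-riding is indeed the best response regardless of what the others do.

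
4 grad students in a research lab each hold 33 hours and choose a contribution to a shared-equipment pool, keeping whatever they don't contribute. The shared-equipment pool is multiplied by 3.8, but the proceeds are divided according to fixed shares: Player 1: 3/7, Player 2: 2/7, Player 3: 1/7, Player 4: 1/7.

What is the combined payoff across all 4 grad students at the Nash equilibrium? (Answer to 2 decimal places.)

316.80 hours

Player j's private return per contributed unit is 3.8 × (j's share). Contributing is weakly dominant for j when that share is at least 1/3.8 = 0.2632, and contributing 0 is dominant otherwise.
Player 1 and Player 2 clear that bar, contributing 33 each; the remaining 2 contribute 0. Total contributed: 66.
The shared-equipment pool pays out 3.8 × 66 = 250.80 in total (split across the unequal shares, but the aggregate is all that matters for the group sum).
The 2 free-riders keep 33 each, adding 66. Group total = 66 + 250.80 = 316.80.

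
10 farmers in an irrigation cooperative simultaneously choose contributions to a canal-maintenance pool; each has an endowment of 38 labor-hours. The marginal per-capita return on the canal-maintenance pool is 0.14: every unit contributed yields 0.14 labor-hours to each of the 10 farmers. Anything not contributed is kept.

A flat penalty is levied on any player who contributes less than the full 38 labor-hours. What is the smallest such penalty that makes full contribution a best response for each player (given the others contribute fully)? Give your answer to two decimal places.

32.68 labor-hours

Given the others contribute fully, the best deviation is to contribute 0 (any partial contribution still incurs the fine and gives up units whose private return 0.14 is below 1).
Deviating from 38 to 0 saves 38 labor-hours but forfeits the deviator's share of the drop in the canal-maintenance pool: 0.14 × 38 = 5.32.
So the deviation gain is 38 − 5.32 = 32.68, and the fine must be at least 32.68 labor-hours to wipe it out.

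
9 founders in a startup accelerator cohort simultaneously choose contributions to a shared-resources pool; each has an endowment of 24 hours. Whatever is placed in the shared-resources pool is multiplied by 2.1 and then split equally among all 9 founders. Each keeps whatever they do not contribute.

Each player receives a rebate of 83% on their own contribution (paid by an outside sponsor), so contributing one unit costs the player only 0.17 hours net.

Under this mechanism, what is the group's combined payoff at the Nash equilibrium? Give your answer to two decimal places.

632.88 hours

The effective private return per unit is now (2.1/9) / 0.17 = 1.3725 > 1, so every player's dominant strategy flips to full contribution.
So the Nash equilibrium is full contribution by all 9; the group earns 9 × (24 × 0.83 + 2.1 × 24) = 632.88.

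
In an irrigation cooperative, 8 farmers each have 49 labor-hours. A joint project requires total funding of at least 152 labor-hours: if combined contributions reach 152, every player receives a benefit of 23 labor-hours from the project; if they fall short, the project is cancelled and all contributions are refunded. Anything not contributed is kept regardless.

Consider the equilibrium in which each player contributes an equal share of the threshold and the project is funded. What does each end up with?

53 labor-hours

Equal share of the threshold: 152/8 = 19.
At this profile no one gains by cutting their contribution: any cut drops the total below 152, the project is cancelled, contributions are refunded, and the deviator ends with 49, which is less than 49 − 19 + 23 = 53. Contributing more than 19 just wastes the excess. So contributing exactly 19 is a best response.
Each player's payoff: 49 − 19 + 23 = 53.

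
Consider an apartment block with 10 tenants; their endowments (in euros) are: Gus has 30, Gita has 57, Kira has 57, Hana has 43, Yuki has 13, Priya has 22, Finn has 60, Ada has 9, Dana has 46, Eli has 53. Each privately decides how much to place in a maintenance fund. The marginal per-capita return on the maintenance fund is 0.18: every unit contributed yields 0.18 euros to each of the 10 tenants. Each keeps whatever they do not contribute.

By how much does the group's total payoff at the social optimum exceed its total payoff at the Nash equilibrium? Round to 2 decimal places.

312.00 euros

The private return per contributed unit is 0.18 < 1 for everyone, so the Nash equilibrium is zero contribution and the group total is Σ E_j = 30 + 57 + 57 + 43 + 13 + 22 + 60 + 9 + 46 + 53 = 390.
Each contributed unit returns 1.800 to the group, so the social optimum is full contribution by everyone: group total = 1.800 × 390 = 702.00.
Efficiency loss = (1.800 − 1) × 390 = 312.00.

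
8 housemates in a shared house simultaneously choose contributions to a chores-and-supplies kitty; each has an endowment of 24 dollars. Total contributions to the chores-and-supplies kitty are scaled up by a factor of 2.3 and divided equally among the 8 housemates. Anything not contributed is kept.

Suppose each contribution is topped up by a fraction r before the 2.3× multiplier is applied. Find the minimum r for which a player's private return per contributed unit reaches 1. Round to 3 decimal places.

With matching at rate r, one contributed unit becomes (1 + r) in the chores-and-supplies kitty and returns 2.3 × (1 + r) / 8 to the contributor.
Setting this equal to 1: 1 + r = 8/2.3 = 3.4783.
So the minimum matching rate is r = 3.4783 − 1 = 2.478.

2.478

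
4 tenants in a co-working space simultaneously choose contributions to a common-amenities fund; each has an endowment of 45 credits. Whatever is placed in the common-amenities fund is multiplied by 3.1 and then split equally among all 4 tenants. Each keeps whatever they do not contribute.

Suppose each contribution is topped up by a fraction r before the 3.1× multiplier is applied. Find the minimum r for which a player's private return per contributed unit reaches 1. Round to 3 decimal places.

0.290

With matching at rate r, one contributed unit becomes (1 + r) in the common-amenities fund and returns 3.1 × (1 + r) / 4 to the contributor.
Setting this equal to 1: 1 + r = 4/3.1 = 1.2903.
So the minimum matching rate is r = 1.2903 − 1 = 0.290.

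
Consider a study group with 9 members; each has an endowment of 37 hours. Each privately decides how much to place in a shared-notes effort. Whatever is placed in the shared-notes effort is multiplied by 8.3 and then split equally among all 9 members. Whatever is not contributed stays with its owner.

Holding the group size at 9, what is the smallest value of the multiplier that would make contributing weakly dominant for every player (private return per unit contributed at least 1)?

9

A contributed unit returns (multiplier)/9 to its contributor.
This reaches 1 exactly when the multiplier is 9.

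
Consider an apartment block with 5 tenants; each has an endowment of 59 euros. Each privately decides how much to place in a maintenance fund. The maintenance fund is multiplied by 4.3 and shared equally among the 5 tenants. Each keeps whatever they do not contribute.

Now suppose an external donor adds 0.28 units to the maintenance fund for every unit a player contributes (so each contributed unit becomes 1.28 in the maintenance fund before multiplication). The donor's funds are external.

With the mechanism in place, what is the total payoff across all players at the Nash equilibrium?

1623.68 euros

The effective private return per unit is now 4.3 × 1.28 / 5 = 1.1008 > 1, so every player's dominant strategy flips to full contribution.
At the Nash equilibrium everyone contributes 59. Group total payoff = 4.3 × 1.28 × 295 = 1623.68.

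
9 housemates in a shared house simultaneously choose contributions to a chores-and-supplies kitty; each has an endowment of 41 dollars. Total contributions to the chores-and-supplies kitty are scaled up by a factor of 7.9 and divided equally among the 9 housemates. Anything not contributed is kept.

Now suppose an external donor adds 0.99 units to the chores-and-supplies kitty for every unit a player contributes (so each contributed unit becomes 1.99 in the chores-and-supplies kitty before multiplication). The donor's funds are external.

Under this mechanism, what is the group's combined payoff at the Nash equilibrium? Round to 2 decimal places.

With the mechanism, a contributed unit returns 7.9 × 1.99 / 9 = 1.7468 per unit of net cost to the contributor — now above 1 — so contributing fully is weakly dominant for every player.
So the Nash equilibrium is full contribution by all 9; the group earns 7.9 × 1.99 × 369 = 5801.05.

5801.05 dollars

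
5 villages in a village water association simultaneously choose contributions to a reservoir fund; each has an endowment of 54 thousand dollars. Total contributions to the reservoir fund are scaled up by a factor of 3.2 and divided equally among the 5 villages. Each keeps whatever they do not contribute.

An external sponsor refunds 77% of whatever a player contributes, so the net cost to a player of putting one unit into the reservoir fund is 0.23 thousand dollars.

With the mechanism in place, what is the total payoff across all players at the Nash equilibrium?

1071.90 thousand dollars

With the mechanism, a contributed unit returns (3.2/5) / 0.23 = 2.7826 per unit of net cost to the contributor — now above 1 — so contributing fully is weakly dominant for every player.
So the Nash equilibrium is full contribution by all 5; the group earns 5 × (54 × 0.77 + 3.2 × 54) = 1071.90.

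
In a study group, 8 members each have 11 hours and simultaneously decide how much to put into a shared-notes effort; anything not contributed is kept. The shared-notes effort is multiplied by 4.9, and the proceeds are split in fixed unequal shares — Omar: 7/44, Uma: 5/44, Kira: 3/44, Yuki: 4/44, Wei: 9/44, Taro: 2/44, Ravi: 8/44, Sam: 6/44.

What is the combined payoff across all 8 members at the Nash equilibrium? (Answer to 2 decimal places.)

130.90 hours

Each unit j contributes comes back to j as 4.9 × (j's share), so j prefers to contribute only if that share exceeds 1/4.9 = 0.2041; otherwise keeping the unit dominates.
Wei alone (share 9/44) is above the threshold, contributing 11; the remaining 7 contribute 0. Total contributed: 11.
The shared-notes effort pays out 4.9 × 11 = 53.90 in total (split across the unequal shares, but the aggregate is all that matters for the group sum).
The 7 free-riders keep 11 each, adding 77. Group total = 77 + 53.90 = 130.90.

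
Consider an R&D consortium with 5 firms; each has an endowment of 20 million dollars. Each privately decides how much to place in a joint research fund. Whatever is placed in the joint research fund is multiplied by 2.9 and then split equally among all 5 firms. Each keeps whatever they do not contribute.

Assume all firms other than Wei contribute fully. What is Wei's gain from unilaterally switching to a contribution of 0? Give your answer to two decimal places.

Switching from a contribution of 20 to 0 lets Wei keep an extra 20 million dollars, but lowers the joint research fund by 20, which costs Wei their own share of that drop: 2.9/5 × 20 = 11.60.
Net gain = 20 − 11.60 = 8.40. The private return per contributed unit (0.5800) is below 1, so free-riding is indeed the best response regardless of what the others do.

8.40 million dollars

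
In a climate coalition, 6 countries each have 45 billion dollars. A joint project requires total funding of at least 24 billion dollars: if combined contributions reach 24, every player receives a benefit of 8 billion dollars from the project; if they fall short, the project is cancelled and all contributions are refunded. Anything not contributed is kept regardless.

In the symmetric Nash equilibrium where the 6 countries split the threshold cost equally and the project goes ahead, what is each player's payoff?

Equal share of the threshold: 24/6 = 4.
At this profile no one gains by cutting their contribution: any cut drops the total below 24, the project is cancelled, contributions are refunded, and the deviator ends with 45, which is less than 45 − 4 + 8 = 49. Contributing more than 4 just wastes the excess. So contributing exactly 4 is a best response.
Each player's payoff: 45 − 4 + 8 = 49.

49 billion dollars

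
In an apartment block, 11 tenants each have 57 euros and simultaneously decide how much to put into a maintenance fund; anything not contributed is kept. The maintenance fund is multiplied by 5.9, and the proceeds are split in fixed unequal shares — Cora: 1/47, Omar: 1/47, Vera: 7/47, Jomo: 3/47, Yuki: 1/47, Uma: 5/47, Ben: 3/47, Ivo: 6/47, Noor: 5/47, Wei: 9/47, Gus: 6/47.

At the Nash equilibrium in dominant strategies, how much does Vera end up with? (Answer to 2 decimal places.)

107.09 euros

A player with share s gets back 5.9·s per unit contributed, so full contribution is dominant for anyone with s > 1/5.9 = 0.1695 and zero contribution is dominant for anyone below.
Only Wei (9/47) clears that bar, contributing 57; the remaining 10 contribute 0. Total contributed: 57.
Vera keeps 57 and receives 5.9 × 57 × 7/47 = 50.09 from the maintenance fund, for a payoff of 107.09.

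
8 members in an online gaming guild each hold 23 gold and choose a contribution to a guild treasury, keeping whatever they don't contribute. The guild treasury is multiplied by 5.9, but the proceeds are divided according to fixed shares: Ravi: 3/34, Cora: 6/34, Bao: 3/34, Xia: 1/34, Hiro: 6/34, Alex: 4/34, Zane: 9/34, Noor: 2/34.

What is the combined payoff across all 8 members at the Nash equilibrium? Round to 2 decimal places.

For player j, contributing a unit is worthwhile iff 5.9 × (j's share) ≥ 1, i.e. iff j's share is at least 0.1695.
Cora, Hiro and Zane clear that bar, contributing 23 each; the remaining 5 contribute 0. Total contributed: 69.
The guild treasury pays out 5.9 × 69 = 407.10 in total (split across the unequal shares, but the aggregate is all that matters for the group sum).
The 5 free-riders keep 23 each, adding 115. Group total = 115 + 407.10 = 522.10.

522.10 gold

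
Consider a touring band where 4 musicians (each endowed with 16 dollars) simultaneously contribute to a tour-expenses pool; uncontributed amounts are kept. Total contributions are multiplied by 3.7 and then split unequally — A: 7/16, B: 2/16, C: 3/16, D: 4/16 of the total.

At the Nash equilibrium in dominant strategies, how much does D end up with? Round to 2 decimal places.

For player j, contributing a unit is worthwhile iff 3.7 × (j's share) ≥ 1, i.e. iff j's share is at least 0.2703.
A alone (share 7/16) is above the threshold, contributing 16; the remaining 3 contribute 0. Total contributed: 16.
D keeps 16 and receives 3.7 × 16 × 4/16 = 14.80 from the tour-expenses pool, for a payoff of 30.80.

30.80 dollars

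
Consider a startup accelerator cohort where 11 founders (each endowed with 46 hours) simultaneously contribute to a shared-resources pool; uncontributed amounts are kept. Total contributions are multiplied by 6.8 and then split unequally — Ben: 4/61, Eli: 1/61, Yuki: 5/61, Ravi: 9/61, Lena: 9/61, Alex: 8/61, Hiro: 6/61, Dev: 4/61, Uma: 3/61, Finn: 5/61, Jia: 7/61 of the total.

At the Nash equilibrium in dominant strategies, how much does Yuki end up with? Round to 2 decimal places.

97.28 hours

Each unit j contributes comes back to j as 6.8 × (j's share), so j prefers to contribute only if that share exceeds 1/6.8 = 0.1471; otherwise keeping the unit dominates.
The shares above 0.1471 belong to Ravi and Lena, contributing 46 each; the remaining 9 contribute 0. Total contributed: 92.
Yuki keeps 46 and receives 6.8 × 92 × 5/61 = 51.28 from the shared-resources pool, for a payoff of 97.28.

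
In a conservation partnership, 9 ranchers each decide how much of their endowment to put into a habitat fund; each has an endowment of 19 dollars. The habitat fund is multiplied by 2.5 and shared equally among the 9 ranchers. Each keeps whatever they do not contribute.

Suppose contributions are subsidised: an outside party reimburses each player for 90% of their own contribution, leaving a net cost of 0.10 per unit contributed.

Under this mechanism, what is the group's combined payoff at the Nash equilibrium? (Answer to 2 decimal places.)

With the mechanism, a contributed unit returns (2.5/9) / 0.10 = 2.7778 per unit of net cost to the contributor — now above 1 — so contributing fully is weakly dominant for every player.
At the Nash equilibrium everyone contributes 19. Group total payoff = 9 × (19 × 0.90 + 2.5 × 19) = 581.40.

581.40 dollars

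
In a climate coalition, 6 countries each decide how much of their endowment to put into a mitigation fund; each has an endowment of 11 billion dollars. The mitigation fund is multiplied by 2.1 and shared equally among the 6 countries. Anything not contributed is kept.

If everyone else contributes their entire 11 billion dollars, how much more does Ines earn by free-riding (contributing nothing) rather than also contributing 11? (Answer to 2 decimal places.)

7.15 billion dollars

Switching from a contribution of 11 to 0 lets Ines keep an extra 11 billion dollars, but lowers the mitigation fund by 11, which costs Ines their own share of that drop: 2.1/6 × 11 = 3.85.
Net gain = 11 − 3.85 = 7.15. The private return per contributed unit (0.3500) is below 1, so free-riding is indeed the best response regardless of what the others do.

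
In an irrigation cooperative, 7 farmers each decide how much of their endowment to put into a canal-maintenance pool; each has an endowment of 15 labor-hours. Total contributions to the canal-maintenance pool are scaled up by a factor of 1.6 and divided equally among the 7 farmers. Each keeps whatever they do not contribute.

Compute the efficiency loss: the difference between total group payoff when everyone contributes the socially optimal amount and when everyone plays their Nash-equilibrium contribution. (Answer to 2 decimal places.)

Each contributed unit returns 1.6/7 = 0.2286 to its contributor — below 1 — so contributing 0 is dominant for every player. At the Nash equilibrium everyone keeps their 15, and the group total is 7 × 15 = 105.
Each contributed unit returns 1.600 to the group as a whole (0.2286 to each of 7 players), which exceeds 1, so the social optimum is full contribution: group total = 1.600 × 105 = 168.00.
Efficiency loss = 168.00 − 105 = 63.00.

63.00 labor-hours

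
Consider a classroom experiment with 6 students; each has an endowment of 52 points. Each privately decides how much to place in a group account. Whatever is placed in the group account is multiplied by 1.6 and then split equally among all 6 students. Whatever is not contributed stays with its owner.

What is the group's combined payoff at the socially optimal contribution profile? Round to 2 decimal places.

499.20 points

Each contributed unit returns 1.600 to the group as a whole (0.2667 to each of 6 players), which exceeds 1, so the social optimum is full contribution: group total = 1.600 × 312 = 499.20.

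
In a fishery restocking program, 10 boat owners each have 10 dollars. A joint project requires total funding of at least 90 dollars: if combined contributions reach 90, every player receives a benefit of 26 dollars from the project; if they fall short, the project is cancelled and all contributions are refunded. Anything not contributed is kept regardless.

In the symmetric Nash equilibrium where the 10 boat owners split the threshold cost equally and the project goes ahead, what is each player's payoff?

27 dollars

Equal share of the threshold: 90/10 = 9.
At this profile no one gains by cutting their contribution: any cut drops the total below 90, the project is cancelled, contributions are refunded, and the deviator ends with 10, which is less than 10 − 9 + 26 = 27. Contributing more than 9 just wastes the excess. So contributing exactly 9 is a best response.
Each player's payoff: 10 − 9 + 26 = 27.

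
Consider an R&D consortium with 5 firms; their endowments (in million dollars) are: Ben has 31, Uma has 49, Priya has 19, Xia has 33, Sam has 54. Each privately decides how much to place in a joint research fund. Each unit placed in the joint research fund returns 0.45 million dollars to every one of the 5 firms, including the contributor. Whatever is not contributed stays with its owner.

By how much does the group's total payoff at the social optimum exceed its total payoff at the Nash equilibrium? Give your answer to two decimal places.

The private return per contributed unit is 0.45 < 1 for everyone, so the Nash equilibrium is zero contribution and the group total is Σ E_j = 31 + 49 + 19 + 33 + 54 = 186.
Each contributed unit returns 2.250 to the group, so the social optimum is full contribution by everyone: group total = 2.250 × 186 = 418.50.
Efficiency loss = (2.250 − 1) × 186 = 232.50.

232.50 million dollars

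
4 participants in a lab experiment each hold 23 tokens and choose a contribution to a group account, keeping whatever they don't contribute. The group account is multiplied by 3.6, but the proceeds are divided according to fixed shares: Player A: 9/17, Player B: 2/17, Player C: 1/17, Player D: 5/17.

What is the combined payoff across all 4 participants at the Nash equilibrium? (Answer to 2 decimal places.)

Each unit j contributes comes back to j as 3.6 × (j's share), so j prefers to contribute only if that share exceeds 1/3.6 = 0.2778; otherwise keeping the unit dominates.
Player A and Player D are above the threshold, contributing 23 each; the remaining 2 contribute 0. Total contributed: 46.
The group account pays out 3.6 × 46 = 165.60 in total (split across the unequal shares, but the aggregate is all that matters for the group sum).
The 2 free-riders keep 23 each, adding 46. Group total = 46 + 165.60 = 211.60.

211.60 tokens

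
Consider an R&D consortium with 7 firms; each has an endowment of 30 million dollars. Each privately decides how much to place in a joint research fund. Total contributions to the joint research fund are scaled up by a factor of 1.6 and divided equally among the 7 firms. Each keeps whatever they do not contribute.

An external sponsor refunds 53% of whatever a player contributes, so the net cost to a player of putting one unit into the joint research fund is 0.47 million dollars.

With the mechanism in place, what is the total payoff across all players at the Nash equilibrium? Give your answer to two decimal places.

210.00 million dollars

With the mechanism, a contributed unit returns (1.6/7) / 0.47 = 0.4863 per unit of net cost — still below 1 — so contributing 0 remains dominant for every player.
Everyone keeps their endowment and the group total is 7 × 30 = 210.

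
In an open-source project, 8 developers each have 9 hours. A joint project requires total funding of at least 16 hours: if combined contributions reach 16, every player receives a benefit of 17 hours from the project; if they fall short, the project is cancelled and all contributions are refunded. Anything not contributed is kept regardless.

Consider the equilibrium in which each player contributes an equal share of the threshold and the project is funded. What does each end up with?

Equal share of the threshold: 16/8 = 2.
At this profile no one gains by cutting their contribution: any cut drops the total below 16, the project is cancelled, contributions are refunded, and the deviator ends with 9, which is less than 9 − 2 + 17 = 24. Contributing more than 2 just wastes the excess. So contributing exactly 2 is a best response.
Each player's payoff: 9 − 2 + 17 = 24.

24 hours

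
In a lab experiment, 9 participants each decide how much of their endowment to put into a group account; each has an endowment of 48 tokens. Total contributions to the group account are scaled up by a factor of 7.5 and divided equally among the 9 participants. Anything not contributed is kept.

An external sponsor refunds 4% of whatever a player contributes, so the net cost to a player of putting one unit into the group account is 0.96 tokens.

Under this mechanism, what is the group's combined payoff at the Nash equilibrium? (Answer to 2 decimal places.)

432.00 tokens

The effective private return is (7.5/9) / 0.96 = 0.8681, which is still under 1, so the mechanism doesn't change anyone's dominant strategy: zero contribution.
Everyone keeps their endowment and the group total is 9 × 48 = 432.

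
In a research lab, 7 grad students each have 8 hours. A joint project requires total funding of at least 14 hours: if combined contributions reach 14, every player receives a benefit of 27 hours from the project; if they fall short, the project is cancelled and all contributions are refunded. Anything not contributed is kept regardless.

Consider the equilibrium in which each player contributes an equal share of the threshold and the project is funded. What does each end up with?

33 hours

Equal share of the threshold: 14/7 = 2.
At this profile no one gains by cutting their contribution: any cut drops the total below 14, the project is cancelled, contributions are refunded, and the deviator ends with 8, which is less than 8 − 2 + 27 = 33. Contributing more than 2 just wastes the excess. So contributing exactly 2 is a best response.
Each player's payoff: 8 − 2 + 27 = 33.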